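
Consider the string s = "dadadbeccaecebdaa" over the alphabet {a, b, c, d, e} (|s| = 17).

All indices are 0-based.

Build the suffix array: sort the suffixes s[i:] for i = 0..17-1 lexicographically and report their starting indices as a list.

[16, 15, 1, 3, 9, 13, 5, 8, 7, 11, 14, 0, 2, 4, 12, 6, 10]

sorted suffixes:
  #0 SA[0]=16  'a'
  #1 SA[1]=15  'aa'
  #2 SA[2]=1  'adadbeccaecebdaa'
  #3 SA[3]=3  'adbeccaecebdaa'
  #4 SA[4]=9  'aecebdaa'
  #5 SA[5]=13  'bdaa'
  #6 SA[6]=5  'beccaecebdaa'
  #7 SA[7]=8  'caecebdaa'
  #8 SA[8]=7  'ccaecebdaa'
  #9 SA[9]=11  'cebdaa'
  #10 SA[10]=14  'daa'
  #11 SA[11]=0  'dadadbeccaecebdaa'
  #12 SA[12]=2  'dadbeccaecebdaa'
  #13 SA[13]=4  'dbeccaecebdaa'
  #14 SA[14]=12  'ebdaa'
  #15 SA[15]=6  'eccaecebdaa'
  #16 SA[16]=10  'ecebdaa'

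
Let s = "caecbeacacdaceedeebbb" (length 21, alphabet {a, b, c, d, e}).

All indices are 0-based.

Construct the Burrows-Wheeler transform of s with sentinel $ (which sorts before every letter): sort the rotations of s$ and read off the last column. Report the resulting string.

rank  rotation                last
    0  $caecbeacacdaceedeebbb  b
    1  acacdaceedeebbb$caecbe  e
    2  acdaceedeebbb$caecbeac  c
    3  aceedeebbb$caecbeacacd  d
    4  aecbeacacdaceedeebbb$c  c
    5  b$caecbeacacdaceedeebb  b
    6  bb$caecbeacacdaceedeeb  b
    7  bbb$caecbeacacdaceedee  e
    8  beacacdaceedeebbb$caec  c
    9  cacdaceedeebbb$caecbea  a
   10  caecbeacacdaceedeebbb$  $
   11  cbeacacdaceedeebbb$cae  e
   12  cdaceedeebbb$caecbeaca  a
   13  ceedeebbb$caecbeacacda  a
   14  daceedeebbb$caecbeacac  c
   15  deebbb$caecbeacacdacee  e
   16  eacacdaceedeebbb$caecb  b
   17  ebbb$caecbeacacdaceede  e
   18  ecbeacacdaceedeebbb$ca  a
   19  edeebbb$caecbeacacdace  e
   20  eebbb$caecbeacacdaceed  d
   21  eedeebbb$caecbeacacdac  c

becdcbbeca$eaacebeaedc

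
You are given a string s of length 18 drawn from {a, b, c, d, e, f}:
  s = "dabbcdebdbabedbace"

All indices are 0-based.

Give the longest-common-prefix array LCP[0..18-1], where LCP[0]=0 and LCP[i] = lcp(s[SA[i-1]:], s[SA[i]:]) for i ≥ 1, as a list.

[0, 2, 1, 0, 2, 1, 1, 1, 1, 0, 1, 0, 1, 3, 1, 0, 1, 1]

rank→(start, suffix):
  0 → (1, 'abbcdebdbabedbace')
  1 → (10, 'abedbace')
  2 → (15, 'ace')
  3 → (9, 'babedbace')
  4 → (14, 'bace')
  5 → (2, 'bbcdebdbabedbace')
  6 → (3, 'bcdebdbabedbace')
  7 → (7, 'bdbabedbace')
  8 → (11, 'bedbace')
  9 → (4, 'cdebdbabedbace')
  10 → (16, 'ce')
  11 → (0, 'dabbcdebdbabedbace')
  12 → (8, 'dbabedbace')
  13 → (13, 'dbace')
  14 → (5, 'debdbabedbace')
  15 → (17, 'e')
  16 → (6, 'ebdbabedbace')
  17 → (12, 'edbace')

SA = [1, 10, 15, 9, 14, 2, 3, 7, 11, 4, 16, 0, 8, 13, 5, 17, 6, 12]
rank  pair      lcp
   1  s[1:],s[10:]  2  'ab'
   2  s[10:],s[15:]  1  'a'
   3  s[15:],s[9:]  0  ''
   4  s[9:],s[14:]  2  'ba'
   5  s[14:],s[2:]  1  'b'
   6  s[2:],s[3:]  1  'b'
   7  s[3:],s[7:]  1  'b'
   8  s[7:],s[11:]  1  'b'
   9  s[11:],s[4:]  0  ''
  10  s[4:],s[16:]  1  'c'
  11  s[16:],s[0:]  0  ''
  12  s[0:],s[8:]  1  'd'
  13  s[8:],s[13:]  3  'dba'
  14  s[13:],s[5:]  1  'd'
  15  s[5:],s[17:]  0  ''
  16  s[17:],s[6:]  1  'e'
  17  s[6:],s[12:]  1  'e'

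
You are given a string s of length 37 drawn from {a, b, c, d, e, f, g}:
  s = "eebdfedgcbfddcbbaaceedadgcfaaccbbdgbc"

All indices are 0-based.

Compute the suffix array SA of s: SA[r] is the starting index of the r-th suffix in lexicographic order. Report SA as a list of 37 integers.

[27, 16, 28, 17, 22, 15, 14, 31, 35, 2, 32, 9, 36, 13, 30, 8, 29, 18, 25, 21, 12, 11, 3, 33, 6, 23, 1, 20, 5, 0, 19, 26, 10, 4, 34, 7, 24]

rank | idx | suffix
   0 |  27 | aaccbbdgbc
   1 |  16 | aaceedadgcfaaccbbdgbc
   2 |  28 | accbbdgbc
   3 |  17 | aceedadgcfaaccbbdgbc
   4 |  22 | adgcfaaccbbdgbc
   5 |  15 | baaceedadgcfaaccbbdgbc
   6 |  14 | bbaaceedadgcfaaccbbdgbc
   7 |  31 | bbdgbc
   8 |  35 | bc
   9 |   2 | bdfedgcbfddcbbaaceedadgcfaaccbbdgbc
  10 |  32 | bdgbc
  11 |   9 | bfddcbbaaceedadgcfaaccbbdgbc
  12 |  36 | c
  13 |  13 | cbbaaceedadgcfaaccbbdgbc
  14 |  30 | cbbdgbc
  15 |   8 | cbfddcbbaaceedadgcfaaccbbdgbc
  16 |  29 | ccbbdgbc
  17 |  18 | ceedadgcfaaccbbdgbc
  18 |  25 | cfaaccbbdgbc
  19 |  21 | dadgcfaaccbbdgbc
  20 |  12 | dcbbaaceedadgcfaaccbbdgbc
  21 |  11 | ddcbbaaceedadgcfaaccbbdgbc
  22 |   3 | dfedgcbfddcbbaaceedadgcfaaccbbdgbc
  23 |  33 | dgbc
  24 |   6 | dgcbfddcbbaaceedadgcfaaccbbdgbc
  25 |  23 | dgcfaaccbbdgbc
  26 |   1 | ebdfedgcbfddcbbaaceedadgcfaaccbbdgbc
  27 |  20 | edadgcfaaccbbdgbc
  28 |   5 | edgcbfddcbbaaceedadgcfaaccbbdgbc
  29 |   0 | eebdfedgcbfddcbbaaceedadgcfaaccbbdgbc
  30 |  19 | eedadgcfaaccbbdgbc
  31 |  26 | faaccbbdgbc
  32 |  10 | fddcbbaaceedadgcfaaccbbdgbc
  33 |   4 | fedgcbfddcbbaaceedadgcfaaccbbdgbc
  34 |  34 | gbc
  35 |   7 | gcbfddcbbaaceedadgcfaaccbbdgbc
  36 |  24 | gcfaaccbbdgbc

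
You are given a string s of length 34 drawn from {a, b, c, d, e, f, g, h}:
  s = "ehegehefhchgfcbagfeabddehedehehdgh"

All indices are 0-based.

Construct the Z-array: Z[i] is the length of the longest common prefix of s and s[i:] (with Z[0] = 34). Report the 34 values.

Z[0]=34
i=1: fresh scan; Z[1]=0
i=2: fresh scan; Z[2]=1 grow→box=[2,3)
i=3: fresh scan; Z[3]=0
i=4: fresh scan; Z[4]=3 grow→box=[4,7)
i=5: min(r-i=2, Z[1]=0)=0; Z[5]=0
i=6: min(r-i=1, Z[2]=1)=1; Z[6]=1
i=7: fresh scan; Z[7]=0
i=8: fresh scan; Z[8]=0
i=9: fresh scan; Z[9]=0
i=10: fresh scan; Z[10]=0
i=11: fresh scan; Z[11]=0
i=12: fresh scan; Z[12]=0
i=13: fresh scan; Z[13]=0
i=14: fresh scan; Z[14]=0
i=15: fresh scan; Z[15]=0
i=16: fresh scan; Z[16]=0
i=17: fresh scan; Z[17]=0
i=18: fresh scan; Z[18]=1 grow→box=[18,19)
i=19: fresh scan; Z[19]=0
i=20: fresh scan; Z[20]=0
i=21: fresh scan; Z[21]=0
i=22: fresh scan; Z[22]=0
i=23: fresh scan; Z[23]=3 grow→box=[23,26)
i=24: min(r-i=2, Z[1]=0)=0; Z[24]=0
i=25: min(r-i=1, Z[2]=1)=1; Z[25]=1
i=26: fresh scan; Z[26]=0
i=27: fresh scan; Z[27]=3 grow→box=[27,30)
i=28: min(r-i=2, Z[1]=0)=0; Z[28]=0
i=29: min(r-i=1, Z[2]=1)=1; Z[29]=2 grow→box=[29,31)
i=30: min(r-i=1, Z[1]=0)=0; Z[30]=0
i=31: fresh scan; Z[31]=0
i=32: fresh scan; Z[32]=0
i=33: fresh scan; Z[33]=0

[34, 0, 1, 0, 3, 0, 1, 0, 0, 0, 0, 0, 0, 0, 0, 0, 0, 0, 1, 0, 0, 0, 0, 3, 0, 1, 0, 3, 0, 2, 0, 0, 0, 0]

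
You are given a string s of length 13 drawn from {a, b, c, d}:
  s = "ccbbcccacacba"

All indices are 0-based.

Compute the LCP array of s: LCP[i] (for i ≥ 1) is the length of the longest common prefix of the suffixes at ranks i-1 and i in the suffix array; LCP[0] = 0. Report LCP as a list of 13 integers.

rank | idx | suffix
   0 |  12 | a
   1 |   7 | acacba
   2 |   9 | acba
   3 |  11 | ba
   4 |   2 | bbcccacacba
   5 |   3 | bcccacacba
   6 |   6 | cacacba
   7 |   8 | cacba
   8 |  10 | cba
   9 |   1 | cbbcccacacba
  10 |   5 | ccacacba
  11 |   0 | ccbbcccacacba
  12 |   4 | cccacacba

SA = [12, 7, 9, 11, 2, 3, 6, 8, 10, 1, 5, 0, 4]
rank  pair      lcp
   1  s[12:],s[7:]  1  'a'
   2  s[7:],s[9:]  2  'ac'
   3  s[9:],s[11:]  0  ''
   4  s[11:],s[2:]  1  'b'
   5  s[2:],s[3:]  1  'b'
   6  s[3:],s[6:]  0  ''
   7  s[6:],s[8:]  3  'cac'
   8  s[8:],s[10:]  1  'c'
   9  s[10:],s[1:]  2  'cb'
  10  s[1:],s[5:]  1  'c'
  11  s[5:],s[0:]  2  'cc'
  12  s[0:],s[4:]  2  'cc'

[0, 1, 2, 0, 1, 1, 0, 3, 1, 2, 1, 2, 2]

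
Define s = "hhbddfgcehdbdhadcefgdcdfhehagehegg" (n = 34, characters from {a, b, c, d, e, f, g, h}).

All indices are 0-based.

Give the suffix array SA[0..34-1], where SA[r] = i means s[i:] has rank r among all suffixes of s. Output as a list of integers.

sorted suffixes:
  #0 SA[0]=14  'adcefgdcdfhehagehegg'
  #1 SA[1]=27  'agehegg'
  #2 SA[2]=2  'bddfgcehdbdhadcefgdcdfhehagehegg'
  #3 SA[3]=11  'bdhadcefgdcdfhehagehegg'
  #4 SA[4]=21  'cdfhehagehegg'
  #5 SA[5]=16  'cefgdcdfhehagehegg'
  #6 SA[6]=7  'cehdbdhadcefgdcdfhehagehegg'
  #7 SA[7]=10  'dbdhadcefgdcdfhehagehegg'
  #8 SA[8]=20  'dcdfhehagehegg'
  #9 SA[9]=15  'dcefgdcdfhehagehegg'
  #10 SA[10]=3  'ddfgcehdbdhadcefgdcdfhehagehegg'
  #11 SA[11]=4  'dfgcehdbdhadcefgdcdfhehagehegg'
  #12 SA[12]=22  'dfhehagehegg'
  #13 SA[13]=12  'dhadcefgdcdfhehagehegg'
  #14 SA[14]=17  'efgdcdfhehagehegg'
  #15 SA[15]=31  'egg'
  #16 SA[16]=25  'ehagehegg'
  #17 SA[17]=8  'ehdbdhadcefgdcdfhehagehegg'
  #18 SA[18]=29  'ehegg'
  #19 SA[19]=5  'fgcehdbdhadcefgdcdfhehagehegg'
  #20 SA[20]=18  'fgdcdfhehagehegg'
  #21 SA[21]=23  'fhehagehegg'
  #22 SA[22]=33  'g'
  #23 SA[23]=6  'gcehdbdhadcefgdcdfhehagehegg'
  #24 SA[24]=19  'gdcdfhehagehegg'
  #25 SA[25]=28  'gehegg'
  #26 SA[26]=32  'gg'
  #27 SA[27]=13  'hadcefgdcdfhehagehegg'
  #28 SA[28]=26  'hagehegg'
  #29 SA[29]=1  'hbddfgcehdbdhadcefgdcdfhehagehegg'
  #30 SA[30]=9  'hdbdhadcefgdcdfhehagehegg'
  #31 SA[31]=30  'hegg'
  #32 SA[32]=24  'hehagehegg'
  #33 SA[33]=0  'hhbddfgcehdbdhadcefgdcdfhehagehegg'

[14, 27, 2, 11, 21, 16, 7, 10, 20, 15, 3, 4, 22, 12, 17, 31, 25, 8, 29, 5, 18, 23, 33, 6, 19, 28, 32, 13, 26, 1, 9, 30, 24, 0]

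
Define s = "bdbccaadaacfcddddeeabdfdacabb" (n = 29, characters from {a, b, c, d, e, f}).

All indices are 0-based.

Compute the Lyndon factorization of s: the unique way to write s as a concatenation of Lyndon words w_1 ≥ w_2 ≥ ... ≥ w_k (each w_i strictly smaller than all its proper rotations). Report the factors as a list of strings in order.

["bd", "bcc", "aad", "aacfcddddeeabdfdacabb"]

emit factor 1: 'bd' (i=0, period=2)
emit factor 2: 'bcc' (i=2, period=3)
emit factor 3: 'aad' (i=5, period=3)
emit factor 4: 'aacfcddddeeabdfdacabb' (i=8, period=21)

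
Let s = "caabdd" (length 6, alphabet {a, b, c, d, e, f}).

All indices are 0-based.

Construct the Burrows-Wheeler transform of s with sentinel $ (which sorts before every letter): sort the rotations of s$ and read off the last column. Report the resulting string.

rank  rotation last
    0  $caabdd  d
    1  aabdd$c  c
    2  abdd$ca  a
    3  bdd$caa  a
    4  caabdd$  $
    5  d$caabd  d
    6  dd$caab  b

dcaa$db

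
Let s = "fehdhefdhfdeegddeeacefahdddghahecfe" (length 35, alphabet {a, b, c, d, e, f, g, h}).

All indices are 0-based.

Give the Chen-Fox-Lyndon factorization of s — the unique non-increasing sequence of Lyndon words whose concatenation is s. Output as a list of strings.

["f", "eh", "dhefdhf", "deeg", "ddee", "acefahdddghahecfe"]

emit factor 1: 'f' (i=0, period=1)
emit factor 2: 'eh' (i=1, period=2)
emit factor 3: 'dhefdhf' (i=3, period=7)
emit factor 4: 'deeg' (i=10, period=4)
emit factor 5: 'ddee' (i=14, period=4)
emit factor 6: 'acefahdddghahecfe' (i=18, period=17)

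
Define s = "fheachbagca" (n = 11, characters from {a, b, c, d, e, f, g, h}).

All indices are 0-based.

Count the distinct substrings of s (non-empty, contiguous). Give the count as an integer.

62

rank | idx | suffix
   0 |  10 | a
   1 |   3 | achbagca
   2 |   7 | agca
   3 |   6 | bagca
   4 |   9 | ca
   5 |   4 | chbagca
   6 |   2 | eachbagca
   7 |   0 | fheachbagca
   8 |   8 | gca
   9 |   5 | hbagca
  10 |   1 | heachbagca

SA = [10, 3, 7, 6, 9, 4, 2, 0, 8, 5, 1]
i: (SA[i-1],SA[i]) lcp shared
  1: (10,3) 1 'a'
  2: (3,7) 1 'a'
  3: (7,6) 0 ''
  4: (6,9) 0 ''
  5: (9,4) 1 'c'
  6: (4,2) 0 ''
  7: (2,0) 0 ''
  8: (0,8) 0 ''
  9: (8,5) 0 ''
  10: (5,1) 1 'h'

n(n+1)/2 = 11·12/2 = 66
Σ LCP = 0 + 1 + 1 + 0 + 0 + 1 + 0 + 0 + 0 + 0 + 1 = 4
distinct = 66 − 4 = 62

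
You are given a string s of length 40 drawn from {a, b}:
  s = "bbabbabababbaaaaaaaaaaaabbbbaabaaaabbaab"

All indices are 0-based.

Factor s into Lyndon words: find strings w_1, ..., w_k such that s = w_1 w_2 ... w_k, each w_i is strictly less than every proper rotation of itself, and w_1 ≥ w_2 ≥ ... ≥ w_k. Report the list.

emit factor 1: 'b' (i=0, period=1)
emit factor 2: 'b' (i=1, period=1)
emit factor 3: 'abb' (i=2, period=3)
emit factor 4: 'abababb' (i=5, period=7)
emit factor 5: 'aaaaaaaaaaaabbbbaabaaaabbaab' (i=12, period=28)

["b", "b", "abb", "abababb", "aaaaaaaaaaaabbbbaabaaaabbaab"]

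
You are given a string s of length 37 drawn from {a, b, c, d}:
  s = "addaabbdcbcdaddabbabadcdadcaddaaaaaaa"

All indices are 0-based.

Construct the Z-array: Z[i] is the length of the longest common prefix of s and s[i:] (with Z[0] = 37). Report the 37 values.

Z[0]=37
i=1: fresh scan; Z[1]=0
i=2: fresh scan; Z[2]=0
i=3: fresh scan; Z[3]=1 scan→box=[3,4)
i=4: fresh scan; Z[4]=1 scan→box=[4,5)
i=5: fresh scan; Z[5]=0
i=6: fresh scan; Z[6]=0
i=7: fresh scan; Z[7]=0
i=8: fresh scan; Z[8]=0
i=9: fresh scan; Z[9]=0
i=10: fresh scan; Z[10]=0
i=11: fresh scan; Z[11]=0
i=12: fresh scan; Z[12]=4 scan→box=[12,16)
i=13: min(r-i=3, Z[1]=0)=0; Z[13]=0
i=14: min(r-i=2, Z[2]=0)=0; Z[14]=0
i=15: min(r-i=1, Z[3]=1)=1; Z[15]=1
i=16: fresh scan; Z[16]=0
i=17: fresh scan; Z[17]=0
i=18: fresh scan; Z[18]=1 scan→box=[18,19)
i=19: fresh scan; Z[19]=0
i=20: fresh scan; Z[20]=2 scan→box=[20,22)
i=21: min(r-i=1, Z[1]=0)=0; Z[21]=0
i=22: fresh scan; Z[22]=0
i=23: fresh scan; Z[23]=0
i=24: fresh scan; Z[24]=2 scan→box=[24,26)
i=25: min(r-i=1, Z[1]=0)=0; Z[25]=0
i=26: fresh scan; Z[26]=0
i=27: fresh scan; Z[27]=5 scan→box=[27,32)
i=28: min(r-i=4, Z[1]=0)=0; Z[28]=0
i=29: min(r-i=3, Z[2]=0)=0; Z[29]=0
i=30: min(r-i=2, Z[3]=1)=1; Z[30]=1
i=31: min(r-i=1, Z[4]=1)=1; Z[31]=1
i=32: fresh scan; Z[32]=1 scan→box=[32,33)
i=33: fresh scan; Z[33]=1 scan→box=[33,34)
i=34: fresh scan; Z[34]=1 scan→box=[34,35)
i=35: fresh scan; Z[35]=1 scan→box=[35,36)
i=36: fresh scan; Z[36]=1 scan→box=[36,37)

[37, 0, 0, 1, 1, 0, 0, 0, 0, 0, 0, 0, 4, 0, 0, 1, 0, 0, 1, 0, 2, 0, 0, 0, 2, 0, 0, 5, 0, 0, 1, 1, 1, 1, 1, 1, 1]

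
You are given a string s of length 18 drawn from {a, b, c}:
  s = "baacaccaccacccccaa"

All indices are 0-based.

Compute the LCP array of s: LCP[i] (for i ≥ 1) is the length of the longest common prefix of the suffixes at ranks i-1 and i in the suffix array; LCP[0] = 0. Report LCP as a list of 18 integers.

rank→(start, suffix):
  0 → (17, 'a')
  1 → (16, 'aa')
  2 → (1, 'aacaccaccacccccaa')
  3 → (2, 'acaccaccacccccaa')
  4 → (4, 'accaccacccccaa')
  5 → (7, 'accacccccaa')
  6 → (10, 'acccccaa')
  7 → (0, 'baacaccaccacccccaa')
  8 → (15, 'caa')
  9 → (3, 'caccaccacccccaa')
  10 → (6, 'caccacccccaa')
  11 → (9, 'cacccccaa')
  12 → (14, 'ccaa')
  13 → (5, 'ccaccacccccaa')
  14 → (8, 'ccacccccaa')
  15 → (13, 'cccaa')
  16 → (12, 'ccccaa')
  17 → (11, 'cccccaa')

SA = [17, 16, 1, 2, 4, 7, 10, 0, 15, 3, 6, 9, 14, 5, 8, 13, 12, 11]
i: (SA[i-1],SA[i]) lcp shared
  1: (17,16) 1 'a'
  2: (16,1) 2 'aa'
  3: (1,2) 1 'a'
  4: (2,4) 2 'ac'
  5: (4,7) 6 'accacc'
  6: (7,10) 3 'acc'
  7: (10,0) 0 ''
  8: (0,15) 0 ''
  9: (15,3) 2 'ca'
  10: (3,6) 7 'caccacc'
  11: (6,9) 4 'cacc'
  12: (9,14) 1 'c'
  13: (14,5) 3 'cca'
  14: (5,8) 5 'ccacc'
  15: (8,13) 2 'cc'
  16: (13,12) 3 'ccc'
  17: (12,11) 4 'cccc'

[0, 1, 2, 1, 2, 6, 3, 0, 0, 2, 7, 4, 1, 3, 5, 2, 3, 4]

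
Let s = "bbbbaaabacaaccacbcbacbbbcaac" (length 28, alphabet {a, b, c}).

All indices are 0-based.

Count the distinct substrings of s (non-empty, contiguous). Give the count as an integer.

356

rank→(start, suffix):
  0 → (4, 'aaabacaaccacbcbacbbbcaac')
  1 → (5, 'aabacaaccacbcbacbbbcaac')
  2 → (25, 'aac')
  3 → (10, 'aaccacbcbacbbbcaac')
  4 → (6, 'abacaaccacbcbacbbbcaac')
  5 → (26, 'ac')
  6 → (8, 'acaaccacbcbacbbbcaac')
  7 → (19, 'acbbbcaac')
  8 → (14, 'acbcbacbbbcaac')
  9 → (11, 'accacbcbacbbbcaac')
  10 → (3, 'baaabacaaccacbcbacbbbcaac')
  11 → (7, 'bacaaccacbcbacbbbcaac')
  12 → (18, 'bacbbbcaac')
  13 → (2, 'bbaaabacaaccacbcbacbbbcaac')
  14 → (1, 'bbbaaabacaaccacbcbacbbbcaac')
  15 → (0, 'bbbbaaabacaaccacbcbacbbbcaac')
  16 → (21, 'bbbcaac')
  17 → (22, 'bbcaac')
  18 → (23, 'bcaac')
  19 → (16, 'bcbacbbbcaac')
  20 → (27, 'c')
  21 → (24, 'caac')
  22 → (9, 'caaccacbcbacbbbcaac')
  23 → (13, 'cacbcbacbbbcaac')
  24 → (17, 'cbacbbbcaac')
  25 → (20, 'cbbbcaac')
  26 → (15, 'cbcbacbbbcaac')
  27 → (12, 'ccacbcbacbbbcaac')

SA = [4, 5, 25, 10, 6, 26, 8, 19, 14, 11, 3, 7, 18, 2, 1, 0, 21, 22, 23, 16, 27, 24, 9, 13, 17, 20, 15, 12]
i: (SA[i-1],SA[i]) lcp shared
  1: (4,5) 2 'aa'
  2: (5,25) 2 'aa'
  3: (25,10) 3 'aac'
  4: (10,6) 1 'a'
  5: (6,26) 1 'a'
  6: (26,8) 2 'ac'
  7: (8,19) 2 'ac'
  8: (19,14) 3 'acb'
  9: (14,11) 2 'ac'
  10: (11,3) 0 ''
  11: (3,7) 2 'ba'
  12: (7,18) 3 'bac'
  13: (18,2) 1 'b'
  14: (2,1) 2 'bb'
  15: (1,0) 3 'bbb'
  16: (0,21) 3 'bbb'
  17: (21,22) 2 'bb'
  18: (22,23) 1 'b'
  19: (23,16) 2 'bc'
  20: (16,27) 0 ''
  21: (27,24) 1 'c'
  22: (24,9) 4 'caac'
  23: (9,13) 2 'ca'
  24: (13,17) 1 'c'
  25: (17,20) 2 'cb'
  26: (20,15) 2 'cb'
  27: (15,12) 1 'c'

n(n+1)/2 = 28·29/2 = 406
Σ LCP = 0 + 2 + 2 + 3 + 1 + 1 + 2 + 2 + 3 + 2 + 0 + 2 + 3 + 1 + 2 + 3 + 3 + 2 + 1 + 2 + 0 + 1 + 4 + 2 + 1 + 2 + 2 + 1 = 50
distinct = 406 − 50 = 356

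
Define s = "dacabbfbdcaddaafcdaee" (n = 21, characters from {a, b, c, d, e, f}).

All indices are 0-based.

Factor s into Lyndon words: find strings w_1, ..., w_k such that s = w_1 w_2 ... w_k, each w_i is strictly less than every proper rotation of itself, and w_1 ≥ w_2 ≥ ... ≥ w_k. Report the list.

emit factor 1: 'd' (i=0, period=1)
emit factor 2: 'ac' (i=1, period=2)
emit factor 3: 'abbfbdcadd' (i=3, period=10)
emit factor 4: 'aafcdaee' (i=13, period=8)

["d", "ac", "abbfbdcadd", "aafcdaee"]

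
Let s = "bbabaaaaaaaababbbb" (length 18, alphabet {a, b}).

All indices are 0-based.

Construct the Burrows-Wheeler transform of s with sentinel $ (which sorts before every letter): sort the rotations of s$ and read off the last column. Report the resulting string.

rank  rotation             last
    0  $bbabaaaaaaaababbbb  b
    1  aaaaaaaababbbb$bbab  b
    2  aaaaaaababbbb$bbaba  a
    3  aaaaaababbbb$bbabaa  a
    4  aaaaababbbb$bbabaaa  a
    5  aaaababbbb$bbabaaaa  a
    6  aaababbbb$bbabaaaaa  a
    7  aababbbb$bbabaaaaaa  a
    8  abaaaaaaaababbbb$bb  b
    9  ababbbb$bbabaaaaaaa  a
   10  abbbb$bbabaaaaaaaab  b
   11  b$bbabaaaaaaaababbb  b
   12  baaaaaaaababbbb$bba  a
   13  babaaaaaaaababbbb$b  b
   14  babbbb$bbabaaaaaaaa  a
   15  bb$bbabaaaaaaaababb  b
   16  bbabaaaaaaaababbbb$  $
   17  bbb$bbabaaaaaaaabab  b
   18  bbbb$bbabaaaaaaaaba  a

bbaaaaaababbabab$ba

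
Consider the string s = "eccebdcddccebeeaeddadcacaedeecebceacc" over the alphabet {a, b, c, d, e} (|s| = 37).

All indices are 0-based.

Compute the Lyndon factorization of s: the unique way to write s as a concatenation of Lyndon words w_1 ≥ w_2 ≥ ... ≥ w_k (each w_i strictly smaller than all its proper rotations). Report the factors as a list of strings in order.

["e", "cce", "bdcddccebee", "aedd", "adc", "acaedeecebceacc"]

emit factor 1: 'e' (i=0, period=1)
emit factor 2: 'cce' (i=1, period=3)
emit factor 3: 'bdcddccebee' (i=4, period=11)
emit factor 4: 'aedd' (i=15, period=4)
emit factor 5: 'adc' (i=19, period=3)
emit factor 6: 'acaedeecebceacc' (i=22, period=15)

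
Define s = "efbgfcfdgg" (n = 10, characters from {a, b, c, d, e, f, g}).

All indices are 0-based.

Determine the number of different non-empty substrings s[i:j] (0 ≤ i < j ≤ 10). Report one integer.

rank→(start, suffix):
  0 → (2, 'bgfcfdgg')
  1 → (5, 'cfdgg')
  2 → (7, 'dgg')
  3 → (0, 'efbgfcfdgg')
  4 → (1, 'fbgfcfdgg')
  5 → (4, 'fcfdgg')
  6 → (6, 'fdgg')
  7 → (9, 'g')
  8 → (3, 'gfcfdgg')
  9 → (8, 'gg')

SA = [2, 5, 7, 0, 1, 4, 6, 9, 3, 8]
[i] adj suffixes → lcp
  [1] 2/5 → 0 ('')
  [2] 5/7 → 0 ('')
  [3] 7/0 → 0 ('')
  [4] 0/1 → 0 ('')
  [5] 1/4 → 1 ('f')
  [6] 4/6 → 1 ('f')
  [7] 6/9 → 0 ('')
  [8] 9/3 → 1 ('g')
  [9] 3/8 → 1 ('g')

n(n+1)/2 = 10·11/2 = 55
Σ LCP = 0 + 0 + 0 + 0 + 0 + 1 + 1 + 0 + 1 + 1 = 4
distinct = 55 − 4 = 51

51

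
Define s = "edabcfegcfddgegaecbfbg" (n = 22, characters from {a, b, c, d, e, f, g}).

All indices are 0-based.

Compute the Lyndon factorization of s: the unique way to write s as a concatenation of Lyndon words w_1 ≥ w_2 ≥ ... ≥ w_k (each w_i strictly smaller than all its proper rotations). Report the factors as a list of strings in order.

emit factor 1: 'e' (i=0, period=1)
emit factor 2: 'd' (i=1, period=1)
emit factor 3: 'abcfegcfddgegaecbfbg' (i=2, period=20)

["e", "d", "abcfegcfddgegaecbfbg"]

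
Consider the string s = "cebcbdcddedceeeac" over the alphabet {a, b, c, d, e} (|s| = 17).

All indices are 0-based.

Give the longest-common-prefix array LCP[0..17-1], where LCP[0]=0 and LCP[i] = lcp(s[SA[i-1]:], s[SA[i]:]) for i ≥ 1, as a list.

rank→(start, suffix):
  0 → (15, 'ac')
  1 → (2, 'bcbdcddedceeeac')
  2 → (4, 'bdcddedceeeac')
  3 → (16, 'c')
  4 → (3, 'cbdcddedceeeac')
  5 → (6, 'cddedceeeac')
  6 → (0, 'cebcbdcddedceeeac')
  7 → (11, 'ceeeac')
  8 → (5, 'dcddedceeeac')
  9 → (10, 'dceeeac')
  10 → (7, 'ddedceeeac')
  11 → (8, 'dedceeeac')
  12 → (14, 'eac')
  13 → (1, 'ebcbdcddedceeeac')
  14 → (9, 'edceeeac')
  15 → (13, 'eeac')
  16 → (12, 'eeeac')

SA = [15, 2, 4, 16, 3, 6, 0, 11, 5, 10, 7, 8, 14, 1, 9, 13, 12]
i: (SA[i-1],SA[i]) lcp shared
  1: (15,2) 0 ''
  2: (2,4) 1 'b'
  3: (4,16) 0 ''
  4: (16,3) 1 'c'
  5: (3,6) 1 'c'
  6: (6,0) 1 'c'
  7: (0,11) 2 'ce'
  8: (11,5) 0 ''
  9: (5,10) 2 'dc'
  10: (10,7) 1 'd'
  11: (7,8) 1 'd'
  12: (8,14) 0 ''
  13: (14,1) 1 'e'
  14: (1,9) 1 'e'
  15: (9,13) 1 'e'
  16: (13,12) 2 'ee'

[0, 0, 1, 0, 1, 1, 1, 2, 0, 2, 1, 1, 0, 1, 1, 1, 2]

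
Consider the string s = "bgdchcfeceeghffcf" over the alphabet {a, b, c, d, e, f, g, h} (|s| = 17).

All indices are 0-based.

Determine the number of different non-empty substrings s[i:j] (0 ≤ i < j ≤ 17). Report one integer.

142

rank→(start, suffix):
  0 → (0, 'bgdchcfeceeghffcf')
  1 → (8, 'ceeghffcf')
  2 → (15, 'cf')
  3 → (5, 'cfeceeghffcf')
  4 → (3, 'chcfeceeghffcf')
  5 → (2, 'dchcfeceeghffcf')
  6 → (7, 'eceeghffcf')
  7 → (9, 'eeghffcf')
  8 → (10, 'eghffcf')
  9 → (16, 'f')
  10 → (14, 'fcf')
  11 → (6, 'feceeghffcf')
  12 → (13, 'ffcf')
  13 → (1, 'gdchcfeceeghffcf')
  14 → (11, 'ghffcf')
  15 → (4, 'hcfeceeghffcf')
  16 → (12, 'hffcf')

SA = [0, 8, 15, 5, 3, 2, 7, 9, 10, 16, 14, 6, 13, 1, 11, 4, 12]
[i] adj suffixes → lcp
  [1] 0/8 → 0 ('')
  [2] 8/15 → 1 ('c')
  [3] 15/5 → 2 ('cf')
  [4] 5/3 → 1 ('c')
  [5] 3/2 → 0 ('')
  [6] 2/7 → 0 ('')
  [7] 7/9 → 1 ('e')
  [8] 9/10 → 1 ('e')
  [9] 10/16 → 0 ('')
  [10] 16/14 → 1 ('f')
  [11] 14/6 → 1 ('f')
  [12] 6/13 → 1 ('f')
  [13] 13/1 → 0 ('')
  [14] 1/11 → 1 ('g')
  [15] 11/4 → 0 ('')
  [16] 4/12 → 1 ('h')

n(n+1)/2 = 17·18/2 = 153
Σ LCP = 0 + 0 + 1 + 2 + 1 + 0 + 0 + 1 + 1 + 0 + 1 + 1 + 1 + 0 + 1 + 0 + 1 = 11
distinct = 153 − 11 = 142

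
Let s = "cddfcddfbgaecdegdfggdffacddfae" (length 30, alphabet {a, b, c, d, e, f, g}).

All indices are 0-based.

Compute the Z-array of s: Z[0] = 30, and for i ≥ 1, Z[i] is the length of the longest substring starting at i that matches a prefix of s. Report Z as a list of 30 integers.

Z[0]=30
i=1: outside box; Z[1]=0
i=2: outside box; Z[2]=0
i=3: outside box; Z[3]=0
i=4: outside box; Z[4]=4 scan→box=[4,8)
i=5: min(r-i=3, Z[1]=0)=0; Z[5]=0
i=6: min(r-i=2, Z[2]=0)=0; Z[6]=0
i=7: min(r-i=1, Z[3]=0)=0; Z[7]=0
i=8: outside box; Z[8]=0
i=9: outside box; Z[9]=0
i=10: outside box; Z[10]=0
i=11: outside box; Z[11]=0
i=12: outside box; Z[12]=2 scan→box=[12,14)
i=13: min(r-i=1, Z[1]=0)=0; Z[13]=0
i=14: outside box; Z[14]=0
i=15: outside box; Z[15]=0
i=16: outside box; Z[16]=0
i=17: outside box; Z[17]=0
i=18: outside box; Z[18]=0
i=19: outside box; Z[19]=0
i=20: outside box; Z[20]=0
i=21: outside box; Z[21]=0
i=22: outside box; Z[22]=0
i=23: outside box; Z[23]=0
i=24: outside box; Z[24]=4 scan→box=[24,28)
i=25: min(r-i=3, Z[1]=0)=0; Z[25]=0
i=26: min(r-i=2, Z[2]=0)=0; Z[26]=0
i=27: min(r-i=1, Z[3]=0)=0; Z[27]=0
i=28: outside box; Z[28]=0
i=29: outside box; Z[29]=0

[30, 0, 0, 0, 4, 0, 0, 0, 0, 0, 0, 0, 2, 0, 0, 0, 0, 0, 0, 0, 0, 0, 0, 0, 4, 0, 0, 0, 0, 0]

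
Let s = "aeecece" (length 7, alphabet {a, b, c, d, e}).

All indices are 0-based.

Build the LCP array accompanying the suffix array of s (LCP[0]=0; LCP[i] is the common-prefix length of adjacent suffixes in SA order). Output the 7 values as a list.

[0, 0, 2, 0, 1, 3, 1]

rank→(start, suffix):
  0 → (0, 'aeecece')
  1 → (5, 'ce')
  2 → (3, 'cece')
  3 → (6, 'e')
  4 → (4, 'ece')
  5 → (2, 'ecece')
  6 → (1, 'eecece')

SA = [0, 5, 3, 6, 4, 2, 1]
i: (SA[i-1],SA[i]) lcp shared
  1: (0,5) 0 ''
  2: (5,3) 2 'ce'
  3: (3,6) 0 ''
  4: (6,4) 1 'e'
  5: (4,2) 3 'ece'
  6: (2,1) 1 'e'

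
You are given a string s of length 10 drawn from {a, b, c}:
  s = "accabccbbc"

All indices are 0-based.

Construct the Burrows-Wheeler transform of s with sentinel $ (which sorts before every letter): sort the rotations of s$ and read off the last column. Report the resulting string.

rank  rotation     last
    0  $accabccbbc  c
    1  abccbbc$acc  c
    2  accabccbbc$  $
    3  bbc$accabcc  c
    4  bc$accabccb  b
    5  bccbbc$acca  a
    6  c$accabccbb  b
    7  cabccbbc$ac  c
    8  cbbc$accabc  c
    9  ccabccbbc$a  a
   10  ccbbc$accab  b

cc$cbabccab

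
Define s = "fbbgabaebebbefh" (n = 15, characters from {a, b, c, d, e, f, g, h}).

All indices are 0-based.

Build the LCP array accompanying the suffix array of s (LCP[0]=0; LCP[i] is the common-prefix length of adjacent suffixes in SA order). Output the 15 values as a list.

[0, 1, 0, 1, 2, 1, 2, 1, 0, 2, 1, 0, 1, 0, 0]

rank→(start, suffix):
  0 → (4, 'abaebebbefh')
  1 → (6, 'aebebbefh')
  2 → (5, 'baebebbefh')
  3 → (10, 'bbefh')
  4 → (1, 'bbgabaebebbefh')
  5 → (8, 'bebbefh')
  6 → (11, 'befh')
  7 → (2, 'bgabaebebbefh')
  8 → (9, 'ebbefh')
  9 → (7, 'ebebbefh')
  10 → (12, 'efh')
  11 → (0, 'fbbgabaebebbefh')
  12 → (13, 'fh')
  13 → (3, 'gabaebebbefh')
  14 → (14, 'h')

SA = [4, 6, 5, 10, 1, 8, 11, 2, 9, 7, 12, 0, 13, 3, 14]
rank  pair      lcp
   1  s[4:],s[6:]  1  'a'
   2  s[6:],s[5:]  0  ''
   3  s[5:],s[10:]  1  'b'
   4  s[10:],s[1:]  2  'bb'
   5  s[1:],s[8:]  1  'b'
   6  s[8:],s[11:]  2  'be'
   7  s[11:],s[2:]  1  'b'
   8  s[2:],s[9:]  0  ''
   9  s[9:],s[7:]  2  'eb'
  10  s[7:],s[12:]  1  'e'
  11  s[12:],s[0:]  0  ''
  12  s[0:],s[13:]  1  'f'
  13  s[13:],s[3:]  0  ''
  14  s[3:],s[14:]  0  ''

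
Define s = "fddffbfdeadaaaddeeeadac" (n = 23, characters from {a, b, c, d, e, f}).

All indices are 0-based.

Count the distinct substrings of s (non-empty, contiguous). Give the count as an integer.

rank→(start, suffix):
  0 → (11, 'aaaddeeeadac')
  1 → (12, 'aaddeeeadac')
  2 → (21, 'ac')
  3 → (9, 'adaaaddeeeadac')
  4 → (19, 'adac')
  5 → (13, 'addeeeadac')
  6 → (5, 'bfdeadaaaddeeeadac')
  7 → (22, 'c')
  8 → (10, 'daaaddeeeadac')
  9 → (20, 'dac')
  10 → (14, 'ddeeeadac')
  11 → (1, 'ddffbfdeadaaaddeeeadac')
  12 → (7, 'deadaaaddeeeadac')
  13 → (15, 'deeeadac')
  14 → (2, 'dffbfdeadaaaddeeeadac')
  15 → (8, 'eadaaaddeeeadac')
  16 → (18, 'eadac')
  17 → (17, 'eeadac')
  18 → (16, 'eeeadac')
  19 → (4, 'fbfdeadaaaddeeeadac')
  20 → (0, 'fddffbfdeadaaaddeeeadac')
  21 → (6, 'fdeadaaaddeeeadac')
  22 → (3, 'ffbfdeadaaaddeeeadac')

SA = [11, 12, 21, 9, 19, 13, 5, 22, 10, 20, 14, 1, 7, 15, 2, 8, 18, 17, 16, 4, 0, 6, 3]
rank  pair      lcp
   1  s[11:],s[12:]  2  'aa'
   2  s[12:],s[21:]  1  'a'
   3  s[21:],s[9:]  1  'a'
   4  s[9:],s[19:]  3  'ada'
   5  s[19:],s[13:]  2  'ad'
   6  s[13:],s[5:]  0  ''
   7  s[5:],s[22:]  0  ''
   8  s[22:],s[10:]  0  ''
   9  s[10:],s[20:]  2  'da'
  10  s[20:],s[14:]  1  'd'
  11  s[14:],s[1:]  2  'dd'
  12  s[1:],s[7:]  1  'd'
  13  s[7:],s[15:]  2  'de'
  14  s[15:],s[2:]  1  'd'
  15  s[2:],s[8:]  0  ''
  16  s[8:],s[18:]  4  'eada'
  17  s[18:],s[17:]  1  'e'
  18  s[17:],s[16:]  2  'ee'
  19  s[16:],s[4:]  0  ''
  20  s[4:],s[0:]  1  'f'
  21  s[0:],s[6:]  2  'fd'
  22  s[6:],s[3:]  1  'f'

n(n+1)/2 = 23·24/2 = 276
Σ LCP = 0 + 2 + 1 + 1 + 3 + 2 + 0 + 0 + 0 + 2 + 1 + 2 + 1 + 2 + 1 + 0 + 4 + 1 + 2 + 0 + 1 + 2 + 1 = 29
distinct = 276 − 29 = 247

247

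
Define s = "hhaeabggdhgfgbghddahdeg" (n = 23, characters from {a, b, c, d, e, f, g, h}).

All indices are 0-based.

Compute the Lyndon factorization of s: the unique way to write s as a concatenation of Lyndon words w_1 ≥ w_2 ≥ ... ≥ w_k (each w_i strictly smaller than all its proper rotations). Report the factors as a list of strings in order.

["h", "h", "ae", "abggdhgfgbghddahdeg"]

emit factor 1: 'h' (i=0, period=1)
emit factor 2: 'h' (i=1, period=1)
emit factor 3: 'ae' (i=2, period=2)
emit factor 4: 'abggdhgfgbghddahdeg' (i=4, period=19)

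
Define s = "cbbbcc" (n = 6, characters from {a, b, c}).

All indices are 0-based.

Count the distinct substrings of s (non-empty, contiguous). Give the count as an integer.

16

rank→(start, suffix):
  0 → (1, 'bbbcc')
  1 → (2, 'bbcc')
  2 → (3, 'bcc')
  3 → (5, 'c')
  4 → (0, 'cbbbcc')
  5 → (4, 'cc')

SA = [1, 2, 3, 5, 0, 4]
i: (SA[i-1],SA[i]) lcp shared
  1: (1,2) 2 'bb'
  2: (2,3) 1 'b'
  3: (3,5) 0 ''
  4: (5,0) 1 'c'
  5: (0,4) 1 'c'

n(n+1)/2 = 6·7/2 = 21
Σ LCP = 0 + 2 + 1 + 0 + 1 + 1 = 5
distinct = 21 − 5 = 16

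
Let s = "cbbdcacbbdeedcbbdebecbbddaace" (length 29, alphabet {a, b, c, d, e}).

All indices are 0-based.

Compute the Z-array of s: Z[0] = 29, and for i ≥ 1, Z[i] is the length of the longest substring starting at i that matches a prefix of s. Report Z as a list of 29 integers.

Z[0]=29
i=1: i≥r, start 0; Z[1]=0
i=2: i≥r, start 0; Z[2]=0
i=3: i≥r, start 0; Z[3]=0
i=4: i≥r, start 0; Z[4]=1 extend→box=[4,5)
i=5: i≥r, start 0; Z[5]=0
i=6: i≥r, start 0; Z[6]=4 extend→box=[6,10)
i=7: min(r-i=3, Z[1]=0)=0; Z[7]=0
i=8: min(r-i=2, Z[2]=0)=0; Z[8]=0
i=9: min(r-i=1, Z[3]=0)=0; Z[9]=0
i=10: i≥r, start 0; Z[10]=0
i=11: i≥r, start 0; Z[11]=0
i=12: i≥r, start 0; Z[12]=0
i=13: i≥r, start 0; Z[13]=4 extend→box=[13,17)
i=14: min(r-i=3, Z[1]=0)=0; Z[14]=0
i=15: min(r-i=2, Z[2]=0)=0; Z[15]=0
i=16: min(r-i=1, Z[3]=0)=0; Z[16]=0
i=17: i≥r, start 0; Z[17]=0
i=18: i≥r, start 0; Z[18]=0
i=19: i≥r, start 0; Z[19]=0
i=20: i≥r, start 0; Z[20]=4 extend→box=[20,24)
i=21: min(r-i=3, Z[1]=0)=0; Z[21]=0
i=22: min(r-i=2, Z[2]=0)=0; Z[22]=0
i=23: min(r-i=1, Z[3]=0)=0; Z[23]=0
i=24: i≥r, start 0; Z[24]=0
i=25: i≥r, start 0; Z[25]=0
i=26: i≥r, start 0; Z[26]=0
i=27: i≥r, start 0; Z[27]=1 extend→box=[27,28)
i=28: i≥r, start 0; Z[28]=0

[29, 0, 0, 0, 1, 0, 4, 0, 0, 0, 0, 0, 0, 4, 0, 0, 0, 0, 0, 0, 4, 0, 0, 0, 0, 0, 0, 1, 0]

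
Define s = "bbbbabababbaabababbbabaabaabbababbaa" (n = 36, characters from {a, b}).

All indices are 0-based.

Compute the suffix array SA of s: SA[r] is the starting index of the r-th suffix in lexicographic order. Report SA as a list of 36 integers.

rank→(start, suffix):
  0 → (35, 'a')
  1 → (34, 'aa')
  2 → (22, 'aabaabbababbaa')
  3 → (11, 'aabababbbabaabaabbababbaa')
  4 → (25, 'aabbababbaa')
  5 → (20, 'abaabaabbababbaa')
  6 → (23, 'abaabbababbaa')
  7 → (4, 'abababbaabababbbabaabaabbababbaa')
  8 → (12, 'abababbbabaabaabbababbaa')
  9 → (29, 'ababbaa')
  10 → (6, 'ababbaabababbbabaabaabbababbaa')
  11 → (14, 'ababbbabaabaabbababbaa')
  12 → (31, 'abbaa')
  13 → (8, 'abbaabababbbabaabaabbababbaa')
  14 → (26, 'abbababbaa')
  15 → (16, 'abbbabaabaabbababbaa')
  16 → (33, 'baa')
  17 → (21, 'baabaabbababbaa')
  18 → (10, 'baabababbbabaabaabbababbaa')
  19 → (24, 'baabbababbaa')
  20 → (19, 'babaabaabbababbaa')
  21 → (3, 'babababbaabababbbabaabaabbababbaa')
  22 → (28, 'bababbaa')
  23 → (5, 'bababbaabababbbabaabaabbababbaa')
  24 → (13, 'bababbbabaabaabbababbaa')
  25 → (30, 'babbaa')
  26 → (7, 'babbaabababbbabaabaabbababbaa')
  27 → (15, 'babbbabaabaabbababbaa')
  28 → (32, 'bbaa')
  29 → (9, 'bbaabababbbabaabaabbababbaa')
  30 → (18, 'bbabaabaabbababbaa')
  31 → (2, 'bbabababbaabababbbabaabaabbababbaa')
  32 → (27, 'bbababbaa')
  33 → (17, 'bbbabaabaabbababbaa')
  34 → (1, 'bbbabababbaabababbbabaabaabbababbaa')
  35 → (0, 'bbbbabababbaabababbbabaabaabbababbaa')

[35, 34, 22, 11, 25, 20, 23, 4, 12, 29, 6, 14, 31, 8, 26, 16, 33, 21, 10, 24, 19, 3, 28, 5, 13, 30, 7, 15, 32, 9, 18, 2, 27, 17, 1, 0]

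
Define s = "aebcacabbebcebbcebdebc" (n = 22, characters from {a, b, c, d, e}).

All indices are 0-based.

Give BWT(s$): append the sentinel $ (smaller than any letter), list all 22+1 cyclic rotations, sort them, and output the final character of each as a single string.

ccc$eaeeebebbabbbbcdabc

rank  rotation                 last
    0  $aebcacabbebcebbcebdebc  c
    1  abbebcebbcebdebc$aebcac  c
    2  acabbebcebbcebdebc$aebc  c
    3  aebcacabbebcebbcebdebc$  $
    4  bbcebdebc$aebcacabbebce  e
    5  bbebcebbcebdebc$aebcaca  a
    6  bc$aebcacabbebcebbcebde  e
    7  bcacabbebcebbcebdebc$ae  e
    8  bcebbcebdebc$aebcacabbe  e
    9  bcebdebc$aebcacabbebceb  b
   10  bdebc$aebcacabbebcebbce  e
   11  bebcebbcebdebc$aebcacab  b
   12  c$aebcacabbebcebbcebdeb  b
   13  cabbebcebbcebdebc$aebca  a
   14  cacabbebcebbcebdebc$aeb  b
   15  cebbcebdebc$aebcacabbeb  b
   16  cebdebc$aebcacabbebcebb  b
   17  debc$aebcacabbebcebbceb  b
   18  ebbcebdebc$aebcacabbebc  c
   19  ebc$aebcacabbebcebbcebd  d
   20  ebcacabbebcebbcebdebc$a  a
   21  ebcebbcebdebc$aebcacabb  b
   22  ebdebc$aebcacabbebcebbc  c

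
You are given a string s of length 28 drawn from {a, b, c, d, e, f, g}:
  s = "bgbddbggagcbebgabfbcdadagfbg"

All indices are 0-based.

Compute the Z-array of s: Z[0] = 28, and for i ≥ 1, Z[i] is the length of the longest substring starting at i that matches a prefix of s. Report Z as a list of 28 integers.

[28, 0, 1, 0, 0, 2, 0, 0, 0, 0, 0, 1, 0, 2, 0, 0, 1, 0, 1, 0, 0, 0, 0, 0, 0, 0, 2, 0]

Z[0]=28
i=1: fresh scan; Z[1]=0
i=2: fresh scan; Z[2]=1 grow→box=[2,3)
i=3: fresh scan; Z[3]=0
i=4: fresh scan; Z[4]=0
i=5: fresh scan; Z[5]=2 grow→box=[5,7)
i=6: min(r-i=1, Z[1]=0)=0; Z[6]=0
i=7: fresh scan; Z[7]=0
i=8: fresh scan; Z[8]=0
i=9: fresh scan; Z[9]=0
i=10: fresh scan; Z[10]=0
i=11: fresh scan; Z[11]=1 grow→box=[11,12)
i=12: fresh scan; Z[12]=0
i=13: fresh scan; Z[13]=2 grow→box=[13,15)
i=14: min(r-i=1, Z[1]=0)=0; Z[14]=0
i=15: fresh scan; Z[15]=0
i=16: fresh scan; Z[16]=1 grow→box=[16,17)
i=17: fresh scan; Z[17]=0
i=18: fresh scan; Z[18]=1 grow→box=[18,19)
i=19: fresh scan; Z[19]=0
i=20: fresh scan; Z[20]=0
i=21: fresh scan; Z[21]=0
i=22: fresh scan; Z[22]=0
i=23: fresh scan; Z[23]=0
i=24: fresh scan; Z[24]=0
i=25: fresh scan; Z[25]=0
i=26: fresh scan; Z[26]=2 grow→box=[26,28)
i=27: min(r-i=1, Z[1]=0)=0; Z[27]=0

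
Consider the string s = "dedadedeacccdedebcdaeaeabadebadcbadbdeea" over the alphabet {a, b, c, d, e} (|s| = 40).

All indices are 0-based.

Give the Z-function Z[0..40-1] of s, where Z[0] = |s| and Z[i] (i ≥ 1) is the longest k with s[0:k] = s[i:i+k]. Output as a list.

[40, 0, 1, 0, 3, 0, 2, 0, 0, 0, 0, 0, 3, 0, 2, 0, 0, 0, 1, 0, 0, 0, 0, 0, 0, 0, 2, 0, 0, 0, 1, 0, 0, 0, 1, 0, 2, 0, 0, 0]

Z[0]=40
i=1: fresh scan; Z[1]=0
i=2: fresh scan; Z[2]=1 scan→box=[2,3)
i=3: fresh scan; Z[3]=0
i=4: fresh scan; Z[4]=3 scan→box=[4,7)
i=5: min(r-i=2, Z[1]=0)=0; Z[5]=0
i=6: min(r-i=1, Z[2]=1)=1; Z[6]=2 scan→box=[6,8)
i=7: min(r-i=1, Z[1]=0)=0; Z[7]=0
i=8: fresh scan; Z[8]=0
i=9: fresh scan; Z[9]=0
i=10: fresh scan; Z[10]=0
i=11: fresh scan; Z[11]=0
i=12: fresh scan; Z[12]=3 scan→box=[12,15)
i=13: min(r-i=2, Z[1]=0)=0; Z[13]=0
i=14: min(r-i=1, Z[2]=1)=1; Z[14]=2 scan→box=[14,16)
i=15: min(r-i=1, Z[1]=0)=0; Z[15]=0
i=16: fresh scan; Z[16]=0
i=17: fresh scan; Z[17]=0
i=18: fresh scan; Z[18]=1 scan→box=[18,19)
i=19: fresh scan; Z[19]=0
i=20: fresh scan; Z[20]=0
i=21: fresh scan; Z[21]=0
i=22: fresh scan; Z[22]=0
i=23: fresh scan; Z[23]=0
i=24: fresh scan; Z[24]=0
i=25: fresh scan; Z[25]=0
i=26: fresh scan; Z[26]=2 scan→box=[26,28)
i=27: min(r-i=1, Z[1]=0)=0; Z[27]=0
i=28: fresh scan; Z[28]=0
i=29: fresh scan; Z[29]=0
i=30: fresh scan; Z[30]=1 scan→box=[30,31)
i=31: fresh scan; Z[31]=0
i=32: fresh scan; Z[32]=0
i=33: fresh scan; Z[33]=0
i=34: fresh scan; Z[34]=1 scan→box=[34,35)
i=35: fresh scan; Z[35]=0
i=36: fresh scan; Z[36]=2 scan→box=[36,38)
i=37: min(r-i=1, Z[1]=0)=0; Z[37]=0
i=38: fresh scan; Z[38]=0
i=39: fresh scan; Z[39]=0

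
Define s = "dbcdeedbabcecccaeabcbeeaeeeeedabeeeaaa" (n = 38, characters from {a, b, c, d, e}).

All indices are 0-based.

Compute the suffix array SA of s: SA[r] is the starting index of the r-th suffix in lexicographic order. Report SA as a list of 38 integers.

[37, 36, 35, 17, 8, 30, 15, 23, 7, 18, 1, 9, 20, 31, 14, 19, 13, 12, 2, 10, 29, 6, 0, 3, 34, 16, 22, 11, 28, 5, 33, 21, 27, 4, 32, 26, 25, 24]

rank | idx | suffix
   0 |  37 | a
   1 |  36 | aa
   2 |  35 | aaa
   3 |  17 | abcbeeaeeeeedabeeeaaa
   4 |   8 | abcecccaeabcbeeaeeeeedabeeeaaa
   5 |  30 | abeeeaaa
   6 |  15 | aeabcbeeaeeeeedabeeeaaa
   7 |  23 | aeeeeedabeeeaaa
   8 |   7 | babcecccaeabcbeeaeeeeedabeeeaaa
   9 |  18 | bcbeeaeeeeedabeeeaaa
  10 |   1 | bcdeedbabcecccaeabcbeeaeeeeedabeeeaaa
  11 |   9 | bcecccaeabcbeeaeeeeedabeeeaaa
  12 |  20 | beeaeeeeedabeeeaaa
  13 |  31 | beeeaaa
  14 |  14 | caeabcbeeaeeeeedabeeeaaa
  15 |  19 | cbeeaeeeeedabeeeaaa
  16 |  13 | ccaeabcbeeaeeeeedabeeeaaa
  17 |  12 | cccaeabcbeeaeeeeedabeeeaaa
  18 |   2 | cdeedbabcecccaeabcbeeaeeeeedabeeeaaa
  19 |  10 | cecccaeabcbeeaeeeeedabeeeaaa
  20 |  29 | dabeeeaaa
  21 |   6 | dbabcecccaeabcbeeaeeeeedabeeeaaa
  22 |   0 | dbcdeedbabcecccaeabcbeeaeeeeedabeeeaaa
  23 |   3 | deedbabcecccaeabcbeeaeeeeedabeeeaaa
  24 |  34 | eaaa
  25 |  16 | eabcbeeaeeeeedabeeeaaa
  26 |  22 | eaeeeeedabeeeaaa
  27 |  11 | ecccaeabcbeeaeeeeedabeeeaaa
  28 |  28 | edabeeeaaa
  29 |   5 | edbabcecccaeabcbeeaeeeeedabeeeaaa
  30 |  33 | eeaaa
  31 |  21 | eeaeeeeedabeeeaaa
  32 |  27 | eedabeeeaaa
  33 |   4 | eedbabcecccaeabcbeeaeeeeedabeeeaaa
  34 |  32 | eeeaaa
  35 |  26 | eeedabeeeaaa
  36 |  25 | eeeedabeeeaaa
  37 |  24 | eeeeedabeeeaaa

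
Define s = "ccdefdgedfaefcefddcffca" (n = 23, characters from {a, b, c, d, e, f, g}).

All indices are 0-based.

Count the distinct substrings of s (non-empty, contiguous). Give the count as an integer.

rank→(start, suffix):
  0 → (22, 'a')
  1 → (10, 'aefcefddcffca')
  2 → (21, 'ca')
  3 → (0, 'ccdefdgedfaefcefddcffca')
  4 → (1, 'cdefdgedfaefcefddcffca')
  5 → (13, 'cefddcffca')
  6 → (18, 'cffca')
  7 → (17, 'dcffca')
  8 → (16, 'ddcffca')
  9 → (2, 'defdgedfaefcefddcffca')
  10 → (8, 'dfaefcefddcffca')
  11 → (5, 'dgedfaefcefddcffca')
  12 → (7, 'edfaefcefddcffca')
  13 → (11, 'efcefddcffca')
  14 → (14, 'efddcffca')
  15 → (3, 'efdgedfaefcefddcffca')
  16 → (9, 'faefcefddcffca')
  17 → (20, 'fca')
  18 → (12, 'fcefddcffca')
  19 → (15, 'fddcffca')
  20 → (4, 'fdgedfaefcefddcffca')
  21 → (19, 'ffca')
  22 → (6, 'gedfaefcefddcffca')

SA = [22, 10, 21, 0, 1, 13, 18, 17, 16, 2, 8, 5, 7, 11, 14, 3, 9, 20, 12, 15, 4, 19, 6]
[i] adj suffixes → lcp
  [1] 22/10 → 1 ('a')
  [2] 10/21 → 0 ('')
  [3] 21/0 → 1 ('c')
  [4] 0/1 → 1 ('c')
  [5] 1/13 → 1 ('c')
  [6] 13/18 → 1 ('c')
  [7] 18/17 → 0 ('')
  [8] 17/16 → 1 ('d')
  [9] 16/2 → 1 ('d')
  [10] 2/8 → 1 ('d')
  [11] 8/5 → 1 ('d')
  [12] 5/7 → 0 ('')
  [13] 7/11 → 1 ('e')
  [14] 11/14 → 2 ('ef')
  [15] 14/3 → 3 ('efd')
  [16] 3/9 → 0 ('')
  [17] 9/20 → 1 ('f')
  [18] 20/12 → 2 ('fc')
  [19] 12/15 → 1 ('f')
  [20] 15/4 → 2 ('fd')
  [21] 4/19 → 1 ('f')
  [22] 19/6 → 0 ('')

n(n+1)/2 = 23·24/2 = 276
Σ LCP = 0 + 1 + 0 + 1 + 1 + 1 + 1 + 0 + 1 + 1 + 1 + 1 + 0 + 1 + 2 + 3 + 0 + 1 + 2 + 1 + 2 + 1 + 0 = 22
distinct = 276 − 22 = 254

254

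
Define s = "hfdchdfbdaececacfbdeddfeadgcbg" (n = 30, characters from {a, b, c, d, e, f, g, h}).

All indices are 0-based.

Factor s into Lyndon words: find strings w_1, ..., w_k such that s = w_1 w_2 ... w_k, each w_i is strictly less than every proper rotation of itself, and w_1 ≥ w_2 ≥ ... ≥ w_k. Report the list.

["h", "f", "d", "chdf", "bd", "aecec", "acfbdeddfeadgcbg"]

emit factor 1: 'h' (i=0, period=1)
emit factor 2: 'f' (i=1, period=1)
emit factor 3: 'd' (i=2, period=1)
emit factor 4: 'chdf' (i=3, period=4)
emit factor 5: 'bd' (i=7, period=2)
emit factor 6: 'aecec' (i=9, period=5)
emit factor 7: 'acfbdeddfeadgcbg' (i=14, period=16)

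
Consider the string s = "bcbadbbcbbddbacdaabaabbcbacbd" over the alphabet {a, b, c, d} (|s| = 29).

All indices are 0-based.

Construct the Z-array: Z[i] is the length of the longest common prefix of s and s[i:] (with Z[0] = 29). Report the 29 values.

[29, 0, 1, 0, 0, 1, 3, 0, 1, 1, 0, 0, 1, 0, 0, 0, 0, 0, 1, 0, 0, 1, 4, 0, 1, 0, 0, 1, 0]

Z[0]=29
i=1: i≥r, start 0; Z[1]=0
i=2: i≥r, start 0; Z[2]=1 grow→box=[2,3)
i=3: i≥r, start 0; Z[3]=0
i=4: i≥r, start 0; Z[4]=0
i=5: i≥r, start 0; Z[5]=1 grow→box=[5,6)
i=6: i≥r, start 0; Z[6]=3 grow→box=[6,9)
i=7: min(r-i=2, Z[1]=0)=0; Z[7]=0
i=8: min(r-i=1, Z[2]=1)=1; Z[8]=1
i=9: i≥r, start 0; Z[9]=1 grow→box=[9,10)
i=10: i≥r, start 0; Z[10]=0
i=11: i≥r, start 0; Z[11]=0
i=12: i≥r, start 0; Z[12]=1 grow→box=[12,13)
i=13: i≥r, start 0; Z[13]=0
i=14: i≥r, start 0; Z[14]=0
i=15: i≥r, start 0; Z[15]=0
i=16: i≥r, start 0; Z[16]=0
i=17: i≥r, start 0; Z[17]=0
i=18: i≥r, start 0; Z[18]=1 grow→box=[18,19)
i=19: i≥r, start 0; Z[19]=0
i=20: i≥r, start 0; Z[20]=0
i=21: i≥r, start 0; Z[21]=1 grow→box=[21,22)
i=22: i≥r, start 0; Z[22]=4 grow→box=[22,26)
i=23: min(r-i=3, Z[1]=0)=0; Z[23]=0
i=24: min(r-i=2, Z[2]=1)=1; Z[24]=1
i=25: min(r-i=1, Z[3]=0)=0; Z[25]=0
i=26: i≥r, start 0; Z[26]=0
i=27: i≥r, start 0; Z[27]=1 grow→box=[27,28)
i=28: i≥r, start 0; Z[28]=0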